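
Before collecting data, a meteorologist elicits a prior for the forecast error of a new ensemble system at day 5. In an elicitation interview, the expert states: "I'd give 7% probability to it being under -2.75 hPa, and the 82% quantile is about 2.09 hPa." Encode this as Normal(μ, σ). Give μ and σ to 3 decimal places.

μ = 0.237, σ = 2.024

For Normal(μ,σ), the p-quantile is μ + z_p·σ. Here z_{0.07} = -1.476, z_{0.82} = 0.9154.
So -2.75 = μ − 1.476σ and 2.09 = μ + 0.9154σ.
Subtracting: σ = (2.09 − -2.75)/(0.9154 − (-1.476)) = 2.024.
Then μ = -2.75 − (-1.476)·2.024 = 0.237.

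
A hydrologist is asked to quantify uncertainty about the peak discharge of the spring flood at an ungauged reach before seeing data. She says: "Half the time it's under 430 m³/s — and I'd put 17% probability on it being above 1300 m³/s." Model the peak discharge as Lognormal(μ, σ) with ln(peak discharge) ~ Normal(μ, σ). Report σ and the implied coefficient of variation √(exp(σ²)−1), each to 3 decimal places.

If T ~ Lognormal(μ,σ) then ln T ~ Normal(μ,σ), so the p-quantile of ln T is μ + z_p·σ.
ln(430) = 6.064 and ln(1300) = 7.17; z_{0.5} = 0, z_{0.83} = 0.9542.
σ = (7.17 − 6.064)/(0.9542 − (0)) = 1.159.
μ = 6.064 − (0)·1.159 = 6.064.
CV = √(exp(σ²)−1) = √(exp(1.3444)−1) = 1.684.

σ ≈ 1.159, CV ≈ 1.684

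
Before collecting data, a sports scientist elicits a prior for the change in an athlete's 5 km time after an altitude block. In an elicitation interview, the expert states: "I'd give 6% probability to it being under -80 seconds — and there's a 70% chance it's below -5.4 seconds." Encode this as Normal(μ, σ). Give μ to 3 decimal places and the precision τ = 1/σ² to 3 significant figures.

μ = -24.215, τ = 0.000777

The p-quantile of Normal(μ,σ) is μ + z_p·σ, with z_{0.06} = -1.555 and z_{0.7} = 0.5244.
Eliminate σ: μ = (z₂·x₁ − z₁·x₂)/(z₂ − z₁) = (0.5244·-80 − (-1.555)·-5.4)/2.079 = -24.215.
Then σ = (x₂ − x₁)/(z₂ − z₁) = (-5.4 − -80)/2.079 = 35.880.
Precision τ = 1/σ² = 1/35.88² = 0.000777.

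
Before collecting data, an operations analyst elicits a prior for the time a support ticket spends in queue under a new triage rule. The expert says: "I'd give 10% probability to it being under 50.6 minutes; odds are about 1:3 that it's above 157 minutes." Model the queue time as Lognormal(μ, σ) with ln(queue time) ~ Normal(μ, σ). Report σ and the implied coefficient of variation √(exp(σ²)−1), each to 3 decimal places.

If T ~ Lognormal(μ,σ) then ln T ~ Normal(μ,σ), so the p-quantile of ln T is μ + z_p·σ.
ln(50.6) = 3.924 and ln(157) = 5.056; z_{0.1} = -1.282, z_{0.75} = 0.6745.
σ = (5.056 − 3.924)/(0.6745 − (-1.282)) = 0.579.
μ = 3.924 − (-1.282)·0.579 = 4.666.
CV = √(exp(σ²)−1) = √(exp(0.3351)−1) = 0.631.

σ ≈ 0.579, CV ≈ 0.631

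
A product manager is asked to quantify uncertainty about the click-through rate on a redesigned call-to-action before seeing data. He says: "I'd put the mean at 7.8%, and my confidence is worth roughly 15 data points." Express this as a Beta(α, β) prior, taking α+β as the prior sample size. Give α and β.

α = 1.17, β = 13.83

Under the effective-sample-size interpretation, Beta(α, β) has prior mean α/(α+β) and prior sample size α+β.
So α+β = 15 and α/(α+β) = 0.078, giving α = 0.078·15 = 1.17 and β = 15 − 1.17 = 13.83.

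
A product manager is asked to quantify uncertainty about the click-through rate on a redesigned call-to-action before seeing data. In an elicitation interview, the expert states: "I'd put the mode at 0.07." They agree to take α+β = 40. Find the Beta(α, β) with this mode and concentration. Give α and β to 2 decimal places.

For α,β > 1 the Beta mode is (α−1)/(α+β−2). With α+β = 40, the mode is (α−1)/38.
Set (α−1)/38 = 0.07 → α = 1 + 0.07·38 = 3.66.
β = 40 − α = 36.34.

α = 3.66, β = 36.34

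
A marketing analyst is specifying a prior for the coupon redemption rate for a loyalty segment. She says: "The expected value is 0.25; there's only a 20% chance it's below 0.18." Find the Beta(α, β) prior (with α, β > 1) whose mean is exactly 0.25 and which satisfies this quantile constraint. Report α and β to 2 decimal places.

With mean 0.25 fixed, write α = 0.25s, β = 0.75s where s = α+β.
Need P(θ < 0.18) = 0.2 under Beta(0.25s, 0.75s). Normal approximation: (q−m)/√(m(1−m)/s) ≈ z_{0.2} = -0.842, so s ≈ 0.25·0.75·(-0.842)²/(0.18−0.25)² = 27.1.
At s = 27.1: P(θ<0.18) ≈ 0.205. Adjusting to match 0.2 gives s ≈ 28.07.
So α = 0.25·28.07 ≈ 7.02, β = 0.75·28.07 ≈ 21.06.

α ≈ 7.02, β ≈ 21.06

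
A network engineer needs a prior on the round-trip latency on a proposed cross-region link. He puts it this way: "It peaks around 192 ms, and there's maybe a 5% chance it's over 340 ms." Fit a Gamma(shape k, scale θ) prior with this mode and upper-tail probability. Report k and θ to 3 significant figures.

k ≈ 9.54, θ ≈ 22.5

Gamma(k,θ) with k>1 has mode (k−1)θ, so θ = 192/(k−1).
Need P(X < 340) = 0.95 with θ tied to k this way. Start at k = 2, θ = 192: P(X<340) ≈ 0.528.
Too low — raise k to concentrate. Iterating converges to k ≈ 9.54.
Then θ = 192/(9.54−1) ≈ 22.5.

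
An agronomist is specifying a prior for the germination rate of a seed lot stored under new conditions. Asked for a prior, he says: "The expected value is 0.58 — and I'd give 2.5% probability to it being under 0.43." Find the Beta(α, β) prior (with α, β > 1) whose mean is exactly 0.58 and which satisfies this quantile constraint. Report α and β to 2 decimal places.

α ≈ 24.47, β ≈ 17.72

With mean 0.58 fixed, write α = 0.58s, β = 0.42s where s = α+β.
Need P(θ < 0.43) = 0.025 under Beta(0.58s, 0.42s). Normal approximation: (q−m)/√(m(1−m)/s) ≈ z_{0.025} = -1.96, so s ≈ 0.58·0.42·(-1.96)²/(0.43−0.58)² = 41.6.
At s = 41.6: P(θ<0.43) ≈ 0.026. Adjusting to match 0.025 gives s ≈ 42.18.
So α = 0.58·42.18 ≈ 24.47, β = 0.42·42.18 ≈ 17.72.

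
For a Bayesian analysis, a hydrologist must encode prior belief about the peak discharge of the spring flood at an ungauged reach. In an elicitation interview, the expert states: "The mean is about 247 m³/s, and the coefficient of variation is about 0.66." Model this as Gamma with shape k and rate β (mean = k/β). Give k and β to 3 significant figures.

k ≈ 2.3, β ≈ 0.00929

For Gamma(k, rate β): mean = k/β, variance = k/β², so CV = 1/√k.
CV = 0.66, hence k = 1/CV² = 2.3.
Then β = k/mean = 2.3/247 = 0.00929.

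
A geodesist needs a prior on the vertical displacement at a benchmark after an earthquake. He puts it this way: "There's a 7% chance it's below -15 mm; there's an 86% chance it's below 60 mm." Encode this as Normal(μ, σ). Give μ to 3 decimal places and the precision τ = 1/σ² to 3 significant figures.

For Normal(μ,σ), the p-quantile is μ + z_p·σ. Here z_{0.07} = -1.476, z_{0.86} = 1.08.
So -15 = μ − 1.476σ and 60 = μ + 1.08σ.
Subtracting: σ = (60 − -15)/(1.08 − (-1.476)) = 29.341.
Then μ = -15 − (-1.476)·29.341 = 28.302.
Precision τ = 1/σ² = 1/29.34² = 0.00116.

μ = 28.302, τ = 0.00116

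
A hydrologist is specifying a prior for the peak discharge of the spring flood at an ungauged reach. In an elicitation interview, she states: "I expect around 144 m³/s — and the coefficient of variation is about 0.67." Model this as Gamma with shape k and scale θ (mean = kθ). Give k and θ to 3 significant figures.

For Gamma(k, scale θ): mean = kθ, variance = kθ², so CV = 1/√k.
CV = 0.67, hence k = 1/CV² = 2.23.
Then θ = mean/k = 144/2.23 = 64.6.

k ≈ 2.23, θ ≈ 64.6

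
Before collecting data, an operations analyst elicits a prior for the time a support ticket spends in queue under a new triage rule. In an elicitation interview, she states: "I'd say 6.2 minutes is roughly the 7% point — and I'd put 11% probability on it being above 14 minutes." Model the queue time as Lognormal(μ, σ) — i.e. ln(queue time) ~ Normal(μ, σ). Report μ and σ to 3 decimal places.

If T ~ Lognormal(μ,σ) then ln T ~ Normal(μ,σ), so the p-quantile of ln T is μ + z_p·σ.
ln(6.2) = 1.825 and ln(14) = 2.639; z_{0.07} = -1.476, z_{0.89} = 1.227.
σ = (2.639 − 1.825)/(1.227 − (-1.476)) = 0.301.
μ = 1.825 − (-1.476)·0.301 = 2.269.

μ ≈ 2.269, σ ≈ 0.301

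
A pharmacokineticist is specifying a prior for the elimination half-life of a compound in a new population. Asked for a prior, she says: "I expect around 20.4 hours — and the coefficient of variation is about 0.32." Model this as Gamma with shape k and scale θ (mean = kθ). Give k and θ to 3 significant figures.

k ≈ 9.77, θ ≈ 2.09

For Gamma(k, scale θ): mean = kθ, variance = kθ², so CV = 1/√k.
CV = 0.32, hence k = 1/CV² = 9.77.
Then θ = mean/k = 20.4/9.77 = 2.09.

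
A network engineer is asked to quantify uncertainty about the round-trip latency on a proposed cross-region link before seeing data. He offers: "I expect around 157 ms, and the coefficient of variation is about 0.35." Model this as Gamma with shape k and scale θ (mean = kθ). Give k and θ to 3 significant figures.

For Gamma(k, scale θ): mean = kθ, variance = kθ², so CV = 1/√k.
CV = 0.35, hence k = 1/CV² = 8.16.
Then θ = mean/k = 157/8.16 = 19.2.

k ≈ 8.16, θ ≈ 19.2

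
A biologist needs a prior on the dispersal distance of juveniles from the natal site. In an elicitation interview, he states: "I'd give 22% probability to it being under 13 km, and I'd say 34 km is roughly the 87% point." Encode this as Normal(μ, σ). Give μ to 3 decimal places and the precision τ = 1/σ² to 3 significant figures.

μ = 21.541, τ = 0.00817

The p-quantile of Normal(μ,σ) is μ + z_p·σ, with z_{0.22} = -0.7722 and z_{0.87} = 1.126.
Eliminate σ: μ = (z₂·x₁ − z₁·x₂)/(z₂ − z₁) = (1.126·13 − (-0.7722)·34)/1.899 = 21.541.
Then σ = (x₂ − x₁)/(z₂ − z₁) = (34 − 13)/1.899 = 11.061.
Precision τ = 1/σ² = 1/11.06² = 0.00817.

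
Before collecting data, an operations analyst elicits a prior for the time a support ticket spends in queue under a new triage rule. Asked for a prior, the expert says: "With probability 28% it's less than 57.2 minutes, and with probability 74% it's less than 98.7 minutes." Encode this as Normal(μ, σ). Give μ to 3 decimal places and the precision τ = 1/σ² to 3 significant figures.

For Normal(μ,σ), the p-quantile is μ + z_p·σ. Here z_{0.28} = -0.5828, z_{0.74} = 0.6433.
So 57.2 = μ − 0.5828σ and 98.7 = μ + 0.6433σ.
Subtracting: σ = (98.7 − 57.2)/(0.6433 − (-0.5828)) = 33.845.
Then μ = 57.2 − (-0.5828)·33.845 = 76.926.
Precision τ = 1/σ² = 1/33.84² = 0.000873.

μ = 76.926, τ = 0.000873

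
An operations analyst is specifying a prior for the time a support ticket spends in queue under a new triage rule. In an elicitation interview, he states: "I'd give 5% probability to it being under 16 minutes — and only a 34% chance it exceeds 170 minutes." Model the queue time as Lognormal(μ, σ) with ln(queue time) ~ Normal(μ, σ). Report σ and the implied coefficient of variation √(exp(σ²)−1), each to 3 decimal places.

σ ≈ 1.149, CV ≈ 1.656

If T ~ Lognormal(μ,σ) then ln T ~ Normal(μ,σ), so the p-quantile of ln T is μ + z_p·σ.
ln(16) = 2.773 and ln(170) = 5.136; z_{0.05} = -1.645, z_{0.66} = 0.4125.
σ = (5.136 − 2.773)/(0.4125 − (-1.645)) = 1.149.
μ = 2.773 − (-1.645)·1.149 = 4.662.
CV = √(exp(σ²)−1) = √(exp(1.3195)−1) = 1.656.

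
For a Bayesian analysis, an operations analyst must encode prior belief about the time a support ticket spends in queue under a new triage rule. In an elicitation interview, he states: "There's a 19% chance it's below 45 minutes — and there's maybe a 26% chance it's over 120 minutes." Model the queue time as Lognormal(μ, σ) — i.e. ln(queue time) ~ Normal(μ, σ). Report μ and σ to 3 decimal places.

μ ≈ 4.373, σ ≈ 0.645

If T ~ Lognormal(μ,σ) then ln T ~ Normal(μ,σ), so the p-quantile of ln T is μ + z_p·σ.
ln(45) = 3.807 and ln(120) = 4.787; z_{0.19} = -0.8779, z_{0.74} = 0.6433.
σ = (4.787 − 3.807)/(0.6433 − (-0.8779)) = 0.645.
μ = 3.807 − (-0.8779)·0.645 = 4.373.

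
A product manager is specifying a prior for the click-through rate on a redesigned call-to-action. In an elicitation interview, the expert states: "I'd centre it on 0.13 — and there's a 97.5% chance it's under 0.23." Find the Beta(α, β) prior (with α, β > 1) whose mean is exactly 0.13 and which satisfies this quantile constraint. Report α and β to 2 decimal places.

α ≈ 7.12, β ≈ 47.63

With mean 0.13 fixed, write α = 0.13s, β = 0.87s where s = α+β.
Need P(θ < 0.23) = 0.975 under Beta(0.13s, 0.87s). Normal approximation: (q−m)/√(m(1−m)/s) ≈ z_{0.975} = 1.96, so s ≈ 0.13·0.87·(1.96)²/(0.23−0.13)² = 43.4.
At s = 43.4: P(θ<0.23) ≈ 0.961. Adjusting to match 0.975 gives s ≈ 54.75.
So α = 0.13·54.75 ≈ 7.12, β = 0.87·54.75 ≈ 47.63.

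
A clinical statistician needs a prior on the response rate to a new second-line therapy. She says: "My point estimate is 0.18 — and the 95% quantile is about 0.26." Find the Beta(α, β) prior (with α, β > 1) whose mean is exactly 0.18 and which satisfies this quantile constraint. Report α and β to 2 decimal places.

With mean 0.18 fixed, write α = 0.18s, β = 0.82s where s = α+β.
Need P(θ < 0.26) = 0.95 under Beta(0.18s, 0.82s). Normal approximation: (q−m)/√(m(1−m)/s) ≈ z_{0.95} = 1.64, so s ≈ 0.18·0.82·(1.64)²/(0.26−0.18)² = 62.4.
At s = 62.4: P(θ<0.26) ≈ 0.941. Adjusting to match 0.95 gives s ≈ 69.90.
So α = 0.18·69.90 ≈ 12.58, β = 0.82·69.90 ≈ 57.32.

α ≈ 12.58, β ≈ 57.32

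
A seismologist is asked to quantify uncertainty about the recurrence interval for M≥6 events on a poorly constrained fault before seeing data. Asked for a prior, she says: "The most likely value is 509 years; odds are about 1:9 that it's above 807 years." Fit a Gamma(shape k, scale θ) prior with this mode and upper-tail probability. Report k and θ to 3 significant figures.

k ≈ 9.83, θ ≈ 57.6

Gamma(k,θ) with k>1 has mode (k−1)θ, so θ = 509/(k−1).
Need P(X < 807) = 0.9 with θ tied to k this way. Start at k = 2, θ = 509: P(X<807) ≈ 0.470.
Too low — raise k to concentrate. Iterating converges to k ≈ 9.83.
Then θ = 509/(9.83−1) ≈ 57.6.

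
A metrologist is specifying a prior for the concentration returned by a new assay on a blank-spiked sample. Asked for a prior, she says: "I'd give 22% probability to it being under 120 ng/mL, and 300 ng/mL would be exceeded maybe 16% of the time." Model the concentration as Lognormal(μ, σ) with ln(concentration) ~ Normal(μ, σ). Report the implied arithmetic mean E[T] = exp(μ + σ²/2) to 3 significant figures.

If T ~ Lognormal(μ,σ) then ln T ~ Normal(μ,σ), so the p-quantile of ln T is μ + z_p·σ.
ln(120) = 4.787 and ln(300) = 5.704; z_{0.22} = -0.7722, z_{0.84} = 0.9945.
σ = (5.704 − 4.787)/(0.9945 − (-0.7722)) = 0.519.
μ = 4.787 − (-0.7722)·0.519 = 5.188.
E[T] = exp(μ + σ²/2) = exp(5.188 + 0.1345) = 205 ng/mL.

E[T] ≈ 205 ng/mL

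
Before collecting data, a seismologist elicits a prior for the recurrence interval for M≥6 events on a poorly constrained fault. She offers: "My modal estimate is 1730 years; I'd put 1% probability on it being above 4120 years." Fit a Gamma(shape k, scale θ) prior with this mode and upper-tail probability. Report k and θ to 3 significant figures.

k ≈ 7.3, θ ≈ 275

Gamma(k,θ) with k>1 has mode (k−1)θ, so θ = 1730/(k−1).
Need P(X < 4120) = 0.99 with θ tied to k this way. Start at k = 2, θ = 1730: P(X<4120) ≈ 0.688.
Too low — raise k to concentrate. Iterating converges to k ≈ 7.3.
Then θ = 1730/(7.3−1) ≈ 275.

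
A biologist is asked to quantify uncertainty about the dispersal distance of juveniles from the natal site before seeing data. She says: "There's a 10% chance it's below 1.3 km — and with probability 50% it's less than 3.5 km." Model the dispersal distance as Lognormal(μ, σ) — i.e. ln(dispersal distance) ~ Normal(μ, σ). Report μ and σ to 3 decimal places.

If T ~ Lognormal(μ,σ) then ln T ~ Normal(μ,σ), so the p-quantile of ln T is μ + z_p·σ.
ln(1.3) = 0.2624 and ln(3.5) = 1.253; z_{0.1} = -1.282, z_{0.5} = 0.
σ = (1.253 − 0.2624)/(0 − (-1.282)) = 0.773.
μ = 0.2624 − (-1.282)·0.773 = 1.253.

μ ≈ 1.253, σ ≈ 0.773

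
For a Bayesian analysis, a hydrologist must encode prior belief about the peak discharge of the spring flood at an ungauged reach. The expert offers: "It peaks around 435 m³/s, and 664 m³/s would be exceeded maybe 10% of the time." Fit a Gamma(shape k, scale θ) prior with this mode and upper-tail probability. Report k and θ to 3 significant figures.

Gamma(k,θ) with k>1 has mode (k−1)θ, so θ = 435/(k−1).
Need P(X < 664) = 0.9 with θ tied to k this way. Start at k = 2, θ = 435: P(X<664) ≈ 0.451.
Too low — raise k to concentrate. Iterating converges to k ≈ 11.4.
Then θ = 435/(11.4−1) ≈ 41.7.

k ≈ 11.4, θ ≈ 41.7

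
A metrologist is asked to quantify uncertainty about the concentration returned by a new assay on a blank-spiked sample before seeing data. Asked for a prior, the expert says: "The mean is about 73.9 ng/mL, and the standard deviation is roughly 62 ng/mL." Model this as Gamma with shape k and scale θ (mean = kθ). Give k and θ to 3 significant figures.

k ≈ 1.42, θ ≈ 52

For Gamma(k, scale θ): mean = kθ, variance = kθ², so CV = 1/√k.
CV = SD/mean = 62/73.9 = 0.839, hence k = 1/CV² = 1.42.
Then θ = mean/k = 73.9/1.42 = 52.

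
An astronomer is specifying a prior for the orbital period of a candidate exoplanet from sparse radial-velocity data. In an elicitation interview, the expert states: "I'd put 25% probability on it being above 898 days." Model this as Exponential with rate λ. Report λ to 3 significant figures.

λ ≈ 0.00154

P(T > 898.0) = e^(−λ·898.0) = 0.25, so λ = −ln(0.25)/898.0 = 0.00154.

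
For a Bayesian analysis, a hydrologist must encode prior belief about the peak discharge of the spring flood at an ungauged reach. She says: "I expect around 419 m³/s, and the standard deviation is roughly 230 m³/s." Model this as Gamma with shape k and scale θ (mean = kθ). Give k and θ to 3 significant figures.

For Gamma(k, scale θ): mean = kθ, variance = kθ², so CV = 1/√k.
CV = SD/mean = 230/419 = 0.5489, hence k = 1/CV² = 3.32.
Then θ = mean/k = 419/3.32 = 126.

k ≈ 3.32, θ ≈ 126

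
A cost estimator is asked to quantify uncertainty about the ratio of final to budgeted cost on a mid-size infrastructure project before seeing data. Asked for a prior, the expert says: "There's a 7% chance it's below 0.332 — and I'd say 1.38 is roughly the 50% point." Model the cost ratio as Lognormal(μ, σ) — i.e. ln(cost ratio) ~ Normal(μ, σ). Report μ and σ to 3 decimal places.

If T ~ Lognormal(μ,σ) then ln T ~ Normal(μ,σ), so the p-quantile of ln T is μ + z_p·σ.
ln(0.332) = -1.103 and ln(1.38) = 0.3221; z_{0.07} = -1.476, z_{0.5} = 0.
σ = (0.3221 − -1.103)/(0 − (-1.476)) = 0.965.
μ = -1.103 − (-1.476)·0.965 = 0.322.

μ ≈ 0.322, σ ≈ 0.965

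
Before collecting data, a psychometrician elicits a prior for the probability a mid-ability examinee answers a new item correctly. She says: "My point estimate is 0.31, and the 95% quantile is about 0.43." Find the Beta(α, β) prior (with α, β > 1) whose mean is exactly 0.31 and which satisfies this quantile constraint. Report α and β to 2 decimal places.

With mean 0.31 fixed, write α = 0.31s, β = 0.69s where s = α+β.
Need P(θ < 0.43) = 0.95 under Beta(0.31s, 0.69s). Normal approximation: (q−m)/√(m(1−m)/s) ≈ z_{0.95} = 1.64, so s ≈ 0.31·0.69·(1.64)²/(0.43−0.31)² = 40.2.
At s = 40.2: P(θ<0.43) ≈ 0.945. Adjusting to match 0.95 gives s ≈ 42.80.
So α = 0.31·42.80 ≈ 13.27, β = 0.69·42.80 ≈ 29.53.

α ≈ 13.27, β ≈ 29.53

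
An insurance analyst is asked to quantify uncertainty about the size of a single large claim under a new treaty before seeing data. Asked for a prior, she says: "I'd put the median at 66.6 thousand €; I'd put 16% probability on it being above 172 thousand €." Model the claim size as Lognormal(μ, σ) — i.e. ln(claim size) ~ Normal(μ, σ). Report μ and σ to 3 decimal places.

μ ≈ 4.199, σ ≈ 0.954

If T ~ Lognormal(μ,σ) then ln T ~ Normal(μ,σ), so the p-quantile of ln T is μ + z_p·σ.
ln(66.6) = 4.199 and ln(172) = 5.147; z_{0.5} = 0, z_{0.84} = 0.9945.
σ = (5.147 − 4.199)/(0.9945 − (0)) = 0.954.
μ = 4.199 − (0)·0.954 = 4.199.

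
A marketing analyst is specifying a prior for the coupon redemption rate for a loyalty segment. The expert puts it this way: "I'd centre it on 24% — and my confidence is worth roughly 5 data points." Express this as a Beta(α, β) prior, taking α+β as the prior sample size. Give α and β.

α = 1.2, β = 3.8

Under the effective-sample-size interpretation, Beta(α, β) has prior mean α/(α+β) and prior sample size α+β.
So α+β = 5 and α/(α+β) = 0.24, giving α = 0.24·5 = 1.2 and β = 5 − 1.2 = 3.8.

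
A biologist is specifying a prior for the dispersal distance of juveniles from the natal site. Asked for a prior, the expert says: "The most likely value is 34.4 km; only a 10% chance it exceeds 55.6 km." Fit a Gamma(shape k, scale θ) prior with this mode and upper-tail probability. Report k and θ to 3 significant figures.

k ≈ 9.16, θ ≈ 4.22

Gamma(k,θ) with k>1 has mode (k−1)θ, so θ = 34.4/(k−1).
Need P(X < 55.6) = 0.9 with θ tied to k this way. Start at k = 2, θ = 34.4: P(X<55.6) ≈ 0.480.
Too low — raise k to concentrate. Iterating converges to k ≈ 9.16.
Then θ = 34.4/(9.16−1) ≈ 4.22.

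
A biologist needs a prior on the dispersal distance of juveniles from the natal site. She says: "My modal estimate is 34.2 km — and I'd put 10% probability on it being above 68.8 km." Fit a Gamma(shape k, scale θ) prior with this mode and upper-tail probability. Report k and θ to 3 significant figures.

Gamma(k,θ) with k>1 has mode (k−1)θ, so θ = 34.2/(k−1).
Need P(X < 68.8) = 0.9 with θ tied to k this way. Start at k = 2, θ = 34.2: P(X<68.8) ≈ 0.597.
Too low — raise k to concentrate. Iterating converges to k ≈ 4.93.
Then θ = 34.2/(4.93−1) ≈ 8.71.

k ≈ 4.93, θ ≈ 8.71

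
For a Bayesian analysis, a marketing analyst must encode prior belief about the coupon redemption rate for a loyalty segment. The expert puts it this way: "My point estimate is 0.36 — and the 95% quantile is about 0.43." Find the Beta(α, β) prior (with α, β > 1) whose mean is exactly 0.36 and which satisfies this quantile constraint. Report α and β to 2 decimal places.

With mean 0.36 fixed, write α = 0.36s, β = 0.64s where s = α+β.
Need P(θ < 0.43) = 0.95 under Beta(0.36s, 0.64s). Normal approximation: (q−m)/√(m(1−m)/s) ≈ z_{0.95} = 1.64, so s ≈ 0.36·0.64·(1.64)²/(0.43−0.36)² = 127.2.
At s = 127.2: P(θ<0.43) ≈ 0.948. Adjusting to match 0.95 gives s ≈ 130.83.
So α = 0.36·130.83 ≈ 47.10, β = 0.64·130.83 ≈ 83.73.

α ≈ 47.10, β ≈ 83.73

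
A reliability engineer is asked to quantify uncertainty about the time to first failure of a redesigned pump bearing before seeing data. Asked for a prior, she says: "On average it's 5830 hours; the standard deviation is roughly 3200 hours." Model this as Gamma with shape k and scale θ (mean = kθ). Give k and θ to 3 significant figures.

k ≈ 3.32, θ ≈ 1760

For Gamma(k, scale θ): mean = kθ, variance = kθ², so CV = 1/√k.
CV = SD/mean = 3200/5830 = 0.5489, hence k = 1/CV² = 3.32.
Then θ = mean/k = 5830/3.32 = 1760.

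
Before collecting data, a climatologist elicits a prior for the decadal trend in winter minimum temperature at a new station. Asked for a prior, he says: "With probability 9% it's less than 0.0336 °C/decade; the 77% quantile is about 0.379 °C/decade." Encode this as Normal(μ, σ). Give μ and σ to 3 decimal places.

The p-quantile of Normal(μ,σ) is μ + z_p·σ, with z_{0.09} = -1.341 and z_{0.77} = 0.7388.
Eliminate σ: μ = (z₂·x₁ − z₁·x₂)/(z₂ − z₁) = (0.7388·0.0336 − (-1.341)·0.379)/2.08 = 0.256.
Then σ = (x₂ − x₁)/(z₂ − z₁) = (0.379 − 0.0336)/2.08 = 0.166.

μ = 0.256, σ = 0.166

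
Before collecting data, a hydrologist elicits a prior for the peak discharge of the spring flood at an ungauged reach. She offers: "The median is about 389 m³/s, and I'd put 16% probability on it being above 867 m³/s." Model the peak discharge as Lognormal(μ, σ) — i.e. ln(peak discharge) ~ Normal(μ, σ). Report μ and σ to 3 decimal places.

If T ~ Lognormal(μ,σ) then ln T ~ Normal(μ,σ), so the p-quantile of ln T is μ + z_p·σ.
ln(389) = 5.964 and ln(867) = 6.765; z_{0.5} = 0, z_{0.84} = 0.9945.
σ = (6.765 − 5.964)/(0.9945 − (0)) = 0.806.
μ = 5.964 − (0)·0.806 = 5.964.

μ ≈ 5.964, σ ≈ 0.806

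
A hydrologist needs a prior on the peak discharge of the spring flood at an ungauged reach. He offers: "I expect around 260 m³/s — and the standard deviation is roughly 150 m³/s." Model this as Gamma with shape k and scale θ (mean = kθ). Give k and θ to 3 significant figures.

For Gamma(k, scale θ): mean = kθ, variance = kθ², so CV = 1/√k.
CV = SD/mean = 150/260 = 0.5769, hence k = 1/CV² = 3.
Then θ = mean/k = 260/3 = 86.5.

k ≈ 3, θ ≈ 86.5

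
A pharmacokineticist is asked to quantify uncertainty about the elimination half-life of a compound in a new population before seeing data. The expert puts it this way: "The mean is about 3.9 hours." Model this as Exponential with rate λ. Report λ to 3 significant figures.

Exponential mean = 1/λ, so λ = 1/3.9 = 0.256.

λ ≈ 0.256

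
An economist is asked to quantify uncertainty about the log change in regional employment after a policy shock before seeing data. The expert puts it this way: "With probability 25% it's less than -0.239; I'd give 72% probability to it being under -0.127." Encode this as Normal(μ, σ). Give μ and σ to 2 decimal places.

The p-quantile of Normal(μ,σ) is μ + z_p·σ, with z_{0.25} = -0.6745 and z_{0.72} = 0.5828.
Eliminate σ: μ = (z₂·x₁ − z₁·x₂)/(z₂ − z₁) = (0.5828·-0.239 − (-0.6745)·-0.127)/1.257 = -0.18.
Then σ = (x₂ − x₁)/(z₂ − z₁) = (-0.127 − -0.239)/1.257 = 0.09.

μ = -0.18, σ = 0.09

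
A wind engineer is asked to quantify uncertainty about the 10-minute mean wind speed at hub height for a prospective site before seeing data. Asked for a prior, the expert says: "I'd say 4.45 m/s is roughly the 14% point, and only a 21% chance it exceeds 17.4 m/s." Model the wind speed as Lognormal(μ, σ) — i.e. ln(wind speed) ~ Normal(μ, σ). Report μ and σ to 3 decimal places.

μ ≈ 2.274, σ ≈ 0.723

If T ~ Lognormal(μ,σ) then ln T ~ Normal(μ,σ), so the p-quantile of ln T is μ + z_p·σ.
ln(4.45) = 1.493 and ln(17.4) = 2.856; z_{0.14} = -1.08, z_{0.79} = 0.8064.
σ = (2.856 − 1.493)/(0.8064 − (-1.08)) = 0.723.
μ = 1.493 − (-1.08)·0.723 = 2.274.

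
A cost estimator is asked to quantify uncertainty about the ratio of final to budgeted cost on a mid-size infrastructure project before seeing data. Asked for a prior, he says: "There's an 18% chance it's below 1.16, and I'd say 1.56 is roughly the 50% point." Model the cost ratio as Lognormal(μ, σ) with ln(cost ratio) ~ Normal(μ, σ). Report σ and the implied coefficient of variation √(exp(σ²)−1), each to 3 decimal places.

If T ~ Lognormal(μ,σ) then ln T ~ Normal(μ,σ), so the p-quantile of ln T is μ + z_p·σ.
ln(1.16) = 0.1484 and ln(1.56) = 0.4447; z_{0.18} = -0.9154, z_{0.5} = 0.
σ = (0.4447 − 0.1484)/(0 − (-0.9154)) = 0.324.
μ = 0.1484 − (-0.9154)·0.324 = 0.445.
CV = √(exp(σ²)−1) = √(exp(0.1048)−1) = 0.332.

σ ≈ 0.324, CV ≈ 0.332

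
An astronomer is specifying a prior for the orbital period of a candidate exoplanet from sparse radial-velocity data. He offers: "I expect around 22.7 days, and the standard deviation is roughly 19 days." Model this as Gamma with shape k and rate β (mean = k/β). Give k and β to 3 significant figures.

k ≈ 1.43, β ≈ 0.0629

For Gamma(k, rate β): mean = k/β, variance = k/β², so CV = 1/√k.
CV = SD/mean = 19/22.7 = 0.837, hence k = 1/CV² = 1.43.
Then β = k/mean = 1.43/22.7 = 0.0629.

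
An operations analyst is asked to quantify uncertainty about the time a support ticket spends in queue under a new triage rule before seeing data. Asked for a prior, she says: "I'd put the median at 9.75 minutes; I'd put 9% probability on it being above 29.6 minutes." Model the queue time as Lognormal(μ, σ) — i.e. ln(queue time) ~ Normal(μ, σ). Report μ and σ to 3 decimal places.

μ ≈ 2.277, σ ≈ 0.828

If T ~ Lognormal(μ,σ) then ln T ~ Normal(μ,σ), so the p-quantile of ln T is μ + z_p·σ.
ln(9.75) = 2.277 and ln(29.6) = 3.388; z_{0.5} = 0, z_{0.91} = 1.341.
σ = (3.388 − 2.277)/(1.341 − (0)) = 0.828.
μ = 2.277 − (0)·0.828 = 2.277.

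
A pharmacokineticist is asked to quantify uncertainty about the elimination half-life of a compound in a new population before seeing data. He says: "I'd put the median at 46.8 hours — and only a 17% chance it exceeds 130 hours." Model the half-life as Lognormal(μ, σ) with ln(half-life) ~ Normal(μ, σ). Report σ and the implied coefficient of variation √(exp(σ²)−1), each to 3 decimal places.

If T ~ Lognormal(μ,σ) then ln T ~ Normal(μ,σ), so the p-quantile of ln T is μ + z_p·σ.
ln(46.8) = 3.846 and ln(130) = 4.868; z_{0.5} = 0, z_{0.83} = 0.9542.
σ = (4.868 − 3.846)/(0.9542 − (0)) = 1.071.
μ = 3.846 − (0)·1.071 = 3.846.
CV = √(exp(σ²)−1) = √(exp(1.1465)−1) = 1.465.

σ ≈ 1.071, CV ≈ 1.465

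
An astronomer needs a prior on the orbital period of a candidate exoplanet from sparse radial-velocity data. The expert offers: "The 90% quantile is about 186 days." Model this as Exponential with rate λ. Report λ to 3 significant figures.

λ ≈ 0.0124

P(T < 186.0) = 1 − e^(−λ·186.0) = 0.9, so λ = −ln(1−0.9)/186.0 = −ln(0.1)/186.0 = 0.0124.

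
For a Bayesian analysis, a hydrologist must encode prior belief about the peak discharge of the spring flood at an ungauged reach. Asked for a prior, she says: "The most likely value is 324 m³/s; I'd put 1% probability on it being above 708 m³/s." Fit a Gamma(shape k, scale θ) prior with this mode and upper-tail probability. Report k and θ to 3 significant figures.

Gamma(k,θ) with k>1 has mode (k−1)θ, so θ = 324/(k−1).
Need P(X < 708) = 0.99 with θ tied to k this way. Start at k = 2, θ = 324: P(X<708) ≈ 0.642.
Too low — raise k to concentrate. Iterating converges to k ≈ 8.9.
Then θ = 324/(8.9−1) ≈ 41.

k ≈ 8.9, θ ≈ 41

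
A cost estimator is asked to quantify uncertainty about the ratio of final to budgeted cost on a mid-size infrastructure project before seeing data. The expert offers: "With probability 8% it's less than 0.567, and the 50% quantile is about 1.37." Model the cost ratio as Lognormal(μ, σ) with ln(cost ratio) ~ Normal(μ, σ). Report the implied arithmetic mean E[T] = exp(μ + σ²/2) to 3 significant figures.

If T ~ Lognormal(μ,σ) then ln T ~ Normal(μ,σ), so the p-quantile of ln T is μ + z_p·σ.
ln(0.567) = -0.5674 and ln(1.37) = 0.3148; z_{0.08} = -1.405, z_{0.5} = 0.
σ = (0.3148 − -0.5674)/(0 − (-1.405)) = 0.628.
μ = -0.5674 − (-1.405)·0.628 = 0.315.
E[T] = exp(μ + σ²/2) = exp(0.315 + 0.1971) = 1.67.

E[T] ≈ 1.67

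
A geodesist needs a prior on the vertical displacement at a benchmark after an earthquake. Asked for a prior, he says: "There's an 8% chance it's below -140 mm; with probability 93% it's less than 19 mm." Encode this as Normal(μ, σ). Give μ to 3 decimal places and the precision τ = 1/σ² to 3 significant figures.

μ = -62.452, τ = 0.000328

For Normal(μ,σ), the p-quantile is μ + z_p·σ. Here z_{0.08} = -1.405, z_{0.93} = 1.476.
So -140 = μ − 1.405σ and 19 = μ + 1.476σ.
Subtracting: σ = (19 − -140)/(1.476 − (-1.405)) = 55.192.
Then μ = -140 − (-1.405)·55.192 = -62.452.
Precision τ = 1/σ² = 1/55.19² = 0.000328.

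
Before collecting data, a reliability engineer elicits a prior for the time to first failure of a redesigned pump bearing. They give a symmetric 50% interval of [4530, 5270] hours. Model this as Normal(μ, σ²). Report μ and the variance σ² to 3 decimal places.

μ = 4900.000, σ² = 300921.168

A symmetric 50% interval runs μ ± z·σ with z = 0.6745.
Half-width = 370, so σ = 370/0.6745 = 548.5628 and σ² = 300921.168.
μ is the interval midpoint, 4900.000.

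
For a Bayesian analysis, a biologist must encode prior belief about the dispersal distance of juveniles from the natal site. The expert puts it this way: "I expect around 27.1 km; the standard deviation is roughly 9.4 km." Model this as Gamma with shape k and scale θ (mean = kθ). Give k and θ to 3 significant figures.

For Gamma(k, scale θ): mean = kθ, variance = kθ², so CV = 1/√k.
CV = SD/mean = 9.4/27.1 = 0.3469, hence k = 1/CV² = 8.31.
Then θ = mean/k = 27.1/8.31 = 3.26.

k ≈ 8.31, θ ≈ 3.26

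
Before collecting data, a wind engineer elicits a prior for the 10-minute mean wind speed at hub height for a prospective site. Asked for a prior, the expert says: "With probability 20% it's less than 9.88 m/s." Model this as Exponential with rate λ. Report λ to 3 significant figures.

λ ≈ 0.0226

P(T < 9.88) = 1 − e^(−λ·9.88) = 0.2, so λ = −ln(1−0.2)/9.88 = −ln(0.8)/9.88 = 0.0226.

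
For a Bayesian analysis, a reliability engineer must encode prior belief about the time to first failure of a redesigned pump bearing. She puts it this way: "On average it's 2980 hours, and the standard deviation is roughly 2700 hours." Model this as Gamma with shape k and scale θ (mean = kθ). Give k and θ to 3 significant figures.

For Gamma(k, scale θ): mean = kθ, variance = kθ², so CV = 1/√k.
CV = SD/mean = 2700/2980 = 0.906, hence k = 1/CV² = 1.22.
Then θ = mean/k = 2980/1.22 = 2450.

k ≈ 1.22, θ ≈ 2450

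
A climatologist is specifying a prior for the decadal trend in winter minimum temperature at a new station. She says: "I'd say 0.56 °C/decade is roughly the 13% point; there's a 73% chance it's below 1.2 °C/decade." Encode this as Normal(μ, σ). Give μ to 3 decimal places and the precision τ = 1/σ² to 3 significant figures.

μ = 0.974, τ = 7.38

The p-quantile of Normal(μ,σ) is μ + z_p·σ, with z_{0.13} = -1.126 and z_{0.73} = 0.6128.
Eliminate σ: μ = (z₂·x₁ − z₁·x₂)/(z₂ − z₁) = (0.6128·0.56 − (-1.126)·1.2)/1.739 = 0.974.
Then σ = (x₂ − x₁)/(z₂ − z₁) = (1.2 − 0.56)/1.739 = 0.368.
Precision τ = 1/σ² = 1/0.368² = 7.38.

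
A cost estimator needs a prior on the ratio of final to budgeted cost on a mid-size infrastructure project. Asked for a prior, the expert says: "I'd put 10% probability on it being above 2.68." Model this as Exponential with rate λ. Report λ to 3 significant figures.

λ ≈ 0.859

P(T > 2.68) = e^(−λ·2.68) = 0.1, so λ = −ln(0.1)/2.68 = 0.859.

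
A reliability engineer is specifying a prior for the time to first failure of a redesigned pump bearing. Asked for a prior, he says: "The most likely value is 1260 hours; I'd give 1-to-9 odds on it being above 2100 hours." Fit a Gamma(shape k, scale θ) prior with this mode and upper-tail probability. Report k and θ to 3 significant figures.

k ≈ 8.24, θ ≈ 174

Gamma(k,θ) with k>1 has mode (k−1)θ, so θ = 1260/(k−1).
Need P(X < 2100) = 0.9 with θ tied to k this way. Start at k = 2, θ = 1260: P(X<2100) ≈ 0.496.
Too low — raise k to concentrate. Iterating converges to k ≈ 8.24.
Then θ = 1260/(8.24−1) ≈ 174.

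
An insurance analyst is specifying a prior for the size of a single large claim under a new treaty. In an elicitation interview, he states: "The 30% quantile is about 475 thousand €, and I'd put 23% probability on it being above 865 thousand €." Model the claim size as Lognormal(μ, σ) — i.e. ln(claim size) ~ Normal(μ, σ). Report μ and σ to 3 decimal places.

μ ≈ 6.412, σ ≈ 0.475

If T ~ Lognormal(μ,σ) then ln T ~ Normal(μ,σ), so the p-quantile of ln T is μ + z_p·σ.
ln(475) = 6.163 and ln(865) = 6.763; z_{0.3} = -0.5244, z_{0.77} = 0.7388.
σ = (6.763 − 6.163)/(0.7388 − (-0.5244)) = 0.475.
μ = 6.163 − (-0.5244)·0.475 = 6.412.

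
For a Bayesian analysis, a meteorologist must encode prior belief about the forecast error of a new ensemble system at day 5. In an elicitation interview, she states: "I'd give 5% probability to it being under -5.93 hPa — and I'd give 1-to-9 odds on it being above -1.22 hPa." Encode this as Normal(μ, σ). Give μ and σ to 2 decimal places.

For Normal(μ,σ), the p-quantile is μ + z_p·σ. Here z_{0.05} = -1.645, z_{0.9} = 1.282.
So -5.93 = μ − 1.645σ and -1.22 = μ + 1.282σ.
Subtracting: σ = (-1.22 − -5.93)/(1.282 − (-1.645)) = 1.61.
Then μ = -5.93 − (-1.645)·1.61 = -3.28.

μ = -3.28, σ = 1.61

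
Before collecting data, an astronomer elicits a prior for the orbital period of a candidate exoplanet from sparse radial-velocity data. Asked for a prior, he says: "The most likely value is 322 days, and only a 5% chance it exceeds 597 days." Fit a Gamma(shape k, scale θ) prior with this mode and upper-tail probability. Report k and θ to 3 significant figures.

k ≈ 8.3, θ ≈ 44.1

Gamma(k,θ) with k>1 has mode (k−1)θ, so θ = 322/(k−1).
Need P(X < 597) = 0.95 with θ tied to k this way. Start at k = 2, θ = 322: P(X<597) ≈ 0.553.
Too low — raise k to concentrate. Iterating converges to k ≈ 8.3.
Then θ = 322/(8.3−1) ≈ 44.1.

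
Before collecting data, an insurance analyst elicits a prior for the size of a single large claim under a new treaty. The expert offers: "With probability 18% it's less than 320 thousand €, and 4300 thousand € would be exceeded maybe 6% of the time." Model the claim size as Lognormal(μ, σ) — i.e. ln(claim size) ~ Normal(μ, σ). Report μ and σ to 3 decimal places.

If T ~ Lognormal(μ,σ) then ln T ~ Normal(μ,σ), so the p-quantile of ln T is μ + z_p·σ.
ln(320) = 5.768 and ln(4300) = 8.366; z_{0.18} = -0.9154, z_{0.94} = 1.555.
σ = (8.366 − 5.768)/(1.555 − (-0.9154)) = 1.052.
μ = 5.768 − (-0.9154)·1.052 = 6.731.

μ ≈ 6.731, σ ≈ 1.052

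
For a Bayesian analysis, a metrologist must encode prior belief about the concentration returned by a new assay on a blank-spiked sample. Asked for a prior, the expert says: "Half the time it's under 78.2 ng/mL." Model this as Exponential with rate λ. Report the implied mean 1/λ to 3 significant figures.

Exponential median = ln 2 / λ, so λ = ln 2 / 78.2 = 0.00886.
Mean = 1/λ = 113 ng/mL.

mean ≈ 113 ng/mL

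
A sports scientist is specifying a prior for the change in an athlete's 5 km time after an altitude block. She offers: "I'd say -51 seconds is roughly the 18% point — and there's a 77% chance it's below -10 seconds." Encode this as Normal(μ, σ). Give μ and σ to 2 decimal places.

The p-quantile of Normal(μ,σ) is μ + z_p·σ, with z_{0.18} = -0.9154 and z_{0.77} = 0.7388.
Eliminate σ: μ = (z₂·x₁ − z₁·x₂)/(z₂ − z₁) = (0.7388·-51 − (-0.9154)·-10)/1.654 = -28.31.
Then σ = (x₂ − x₁)/(z₂ − z₁) = (-10 − -51)/1.654 = 24.79.

μ = -28.31, σ = 24.79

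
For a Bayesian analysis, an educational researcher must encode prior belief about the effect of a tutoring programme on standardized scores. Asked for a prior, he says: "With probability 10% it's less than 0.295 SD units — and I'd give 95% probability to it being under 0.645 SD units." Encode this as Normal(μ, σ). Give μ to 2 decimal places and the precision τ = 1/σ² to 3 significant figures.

For Normal(μ,σ), the p-quantile is μ + z_p·σ. Here z_{0.1} = -1.282, z_{0.95} = 1.645.
So 0.295 = μ − 1.282σ and 0.645 = μ + 1.645σ.
Subtracting: σ = (0.645 − 0.295)/(1.645 − (-1.282)) = 0.12.
Then μ = 0.295 − (-1.282)·0.12 = 0.45.
Precision τ = 1/σ² = 1/0.1196² = 69.9.

μ = 0.45, τ = 69.9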